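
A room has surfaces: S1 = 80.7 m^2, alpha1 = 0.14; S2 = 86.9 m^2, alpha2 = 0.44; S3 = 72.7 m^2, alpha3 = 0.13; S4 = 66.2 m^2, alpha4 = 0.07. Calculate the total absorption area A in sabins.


Given surfaces:
  Surface 1: 80.7 * 0.14 = 11.298
  Surface 2: 86.9 * 0.44 = 38.236
  Surface 3: 72.7 * 0.13 = 9.451
  Surface 4: 66.2 * 0.07 = 4.634
Formula: A = sum(Si * alpha_i)
A = 11.298 + 38.236 + 9.451 + 4.634
A = 63.62

63.62 sabins


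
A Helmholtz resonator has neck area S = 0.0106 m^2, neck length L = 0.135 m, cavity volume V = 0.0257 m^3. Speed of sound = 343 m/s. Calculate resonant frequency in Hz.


Given values:
  S = 0.0106 m^2, L = 0.135 m, V = 0.0257 m^3, c = 343 m/s
Formula: f = (c / (2*pi)) * sqrt(S / (V * L))
Compute V * L = 0.0257 * 0.135 = 0.0034695
Compute S / (V * L) = 0.0106 / 0.0034695 = 3.0552
Compute sqrt(3.0552) = 1.747913
Compute c / (2*pi) = 343 / 6.283185 = 54.590148
f = 54.590148 * 1.747913 = 95.42

95.42 Hz


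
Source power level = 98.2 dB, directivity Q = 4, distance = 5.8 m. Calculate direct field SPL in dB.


Given values:
  Lw = 98.2 dB, Q = 4, r = 5.8 m
Formula: SPL = Lw + 10 * log10(Q / (4 * pi * r^2))
Compute 4 * pi * r^2 = 4 * pi * 5.8^2 = 422.7327
Compute Q / denom = 4 / 422.7327 = 0.00946224
Compute 10 * log10(0.00946224) = -20.2401
SPL = 98.2 + (-20.2401) = 77.96

77.96 dB


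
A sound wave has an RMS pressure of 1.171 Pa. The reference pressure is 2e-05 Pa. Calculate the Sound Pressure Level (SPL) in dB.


Given values:
  p = 1.171 Pa
  p_ref = 2e-05 Pa
Formula: SPL = 20 * log10(p / p_ref)
Compute ratio: p / p_ref = 1.171 / 2e-05 = 58550
Compute log10: log10(58550) = 4.767527
Multiply: SPL = 20 * 4.767527 = 95.35

95.35 dB


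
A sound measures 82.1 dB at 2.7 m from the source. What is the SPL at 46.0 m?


Given values:
  SPL1 = 82.1 dB, r1 = 2.7 m, r2 = 46.0 m
Formula: SPL2 = SPL1 - 20 * log10(r2 / r1)
Compute ratio: r2 / r1 = 46.0 / 2.7 = 17.037
Compute log10: log10(17.037) = 1.231393
Compute drop: 20 * 1.231393 = 24.6279
SPL2 = 82.1 - 24.6279 = 57.47

57.47 dB


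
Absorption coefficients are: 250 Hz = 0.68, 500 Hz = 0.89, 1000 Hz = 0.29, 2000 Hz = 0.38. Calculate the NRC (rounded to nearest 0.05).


Given values:
  a_250 = 0.68, a_500 = 0.89
  a_1000 = 0.29, a_2000 = 0.38
Formula: NRC = (a250 + a500 + a1000 + a2000) / 4
Sum = 0.68 + 0.89 + 0.29 + 0.38 = 2.24
NRC = 2.24 / 4 = 0.56
Rounded to nearest 0.05: 0.55

0.55


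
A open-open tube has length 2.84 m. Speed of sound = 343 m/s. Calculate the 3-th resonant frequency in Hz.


Given values:
  Tube type: open-open, L = 2.84 m, c = 343 m/s, n = 3
Formula: f_n = n * c / (2 * L)
Compute 2 * L = 2 * 2.84 = 5.68
f = 3 * 343 / 5.68
f = 181.16

181.16 Hz


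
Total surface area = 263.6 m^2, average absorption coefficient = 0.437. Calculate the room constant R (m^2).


Given values:
  S = 263.6 m^2, alpha = 0.437
Formula: R = S * alpha / (1 - alpha)
Numerator: 263.6 * 0.437 = 115.1932
Denominator: 1 - 0.437 = 0.563
R = 115.1932 / 0.563 = 204.61

204.61 m^2


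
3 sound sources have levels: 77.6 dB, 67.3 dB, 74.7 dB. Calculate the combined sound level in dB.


Formula: L_total = 10 * log10( sum(10^(Li/10)) )
  Source 1: 10^(77.6/10) = 57543993.7337
  Source 2: 10^(67.3/10) = 5370317.9637
  Source 3: 10^(74.7/10) = 29512092.2667
Sum of linear values = 92426403.9641
L_total = 10 * log10(92426403.9641) = 79.66

79.66 dB


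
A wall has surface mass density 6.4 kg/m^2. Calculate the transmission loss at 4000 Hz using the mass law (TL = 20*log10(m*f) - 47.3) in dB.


Given values:
  m = 6.4 kg/m^2, f = 4000 Hz
Formula: TL = 20 * log10(m * f) - 47.3
Compute m * f = 6.4 * 4000 = 25600.0
Compute log10(25600.0) = 4.40824
Compute 20 * 4.40824 = 88.1648
TL = 88.1648 - 47.3 = 40.86

40.86 dB


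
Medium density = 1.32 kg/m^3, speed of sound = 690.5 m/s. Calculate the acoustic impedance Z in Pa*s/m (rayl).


Given values:
  rho = 1.32 kg/m^3
  c = 690.5 m/s
Formula: Z = rho * c
Z = 1.32 * 690.5
Z = 911.46

911.46 rayl


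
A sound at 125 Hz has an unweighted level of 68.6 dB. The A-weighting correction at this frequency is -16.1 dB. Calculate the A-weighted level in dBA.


Given values:
  SPL = 68.6 dB
  A-weighting at 125 Hz = -16.1 dB
Formula: L_A = SPL + A_weight
L_A = 68.6 + (-16.1)
L_A = 52.5

52.5 dBA


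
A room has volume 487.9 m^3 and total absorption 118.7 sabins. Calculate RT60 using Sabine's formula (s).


Given values:
  V = 487.9 m^3
  A = 118.7 sabins
Formula: RT60 = 0.161 * V / A
Numerator: 0.161 * 487.9 = 78.5519
RT60 = 78.5519 / 118.7 = 0.662

0.662 s


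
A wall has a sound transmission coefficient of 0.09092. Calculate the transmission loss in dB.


Given values:
  tau = 0.09092
Formula: TL = 10 * log10(1 / tau)
Compute 1 / tau = 1 / 0.09092 = 10.9987
Compute log10(10.9987) = 1.041341
TL = 10 * 1.041341 = 10.41

10.41 dB


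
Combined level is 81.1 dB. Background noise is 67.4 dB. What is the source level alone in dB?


Given values:
  L_total = 81.1 dB, L_bg = 67.4 dB
Formula: L_source = 10 * log10(10^(L_total/10) - 10^(L_bg/10))
Convert to linear:
  10^(81.1/10) = 128824955.1693
  10^(67.4/10) = 5495408.7386
Difference: 128824955.1693 - 5495408.7386 = 123329546.4307
L_source = 10 * log10(123329546.4307) = 80.91

80.91 dB


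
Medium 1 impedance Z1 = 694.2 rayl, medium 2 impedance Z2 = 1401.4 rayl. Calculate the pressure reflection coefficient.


Given values:
  Z1 = 694.2 rayl, Z2 = 1401.4 rayl
Formula: R = (Z2 - Z1) / (Z2 + Z1)
Numerator: Z2 - Z1 = 1401.4 - 694.2 = 707.2
Denominator: Z2 + Z1 = 1401.4 + 694.2 = 2095.6
R = 707.2 / 2095.6 = 0.3375

0.3375


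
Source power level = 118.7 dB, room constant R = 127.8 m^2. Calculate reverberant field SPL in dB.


Given values:
  Lw = 118.7 dB, R = 127.8 m^2
Formula: SPL = Lw + 10 * log10(4 / R)
Compute 4 / R = 4 / 127.8 = 0.031299
Compute 10 * log10(0.031299) = -15.0447
SPL = 118.7 + (-15.0447) = 103.66

103.66 dB


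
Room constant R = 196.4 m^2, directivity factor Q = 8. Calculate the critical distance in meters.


Given values:
  R = 196.4 m^2, Q = 8
Formula: d_c = 0.141 * sqrt(Q * R)
Compute Q * R = 8 * 196.4 = 1571.2
Compute sqrt(1571.2) = 39.6384
d_c = 0.141 * 39.6384 = 5.589

5.589 m


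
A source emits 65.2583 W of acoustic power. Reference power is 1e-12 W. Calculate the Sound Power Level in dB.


Given values:
  W = 65.2583 W
  W_ref = 1e-12 W
Formula: SWL = 10 * log10(W / W_ref)
Compute ratio: W / W_ref = 65258300000000
Compute log10: log10(65258300000000) = 13.814636
Multiply: SWL = 10 * 13.814636 = 138.15

138.15 dB


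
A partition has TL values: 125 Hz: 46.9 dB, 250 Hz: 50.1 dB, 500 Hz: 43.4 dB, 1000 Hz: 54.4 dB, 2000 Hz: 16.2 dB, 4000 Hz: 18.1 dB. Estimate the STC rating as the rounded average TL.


Given TL values at each frequency:
  125 Hz: 46.9 dB
  250 Hz: 50.1 dB
  500 Hz: 43.4 dB
  1000 Hz: 54.4 dB
  2000 Hz: 16.2 dB
  4000 Hz: 18.1 dB
Formula: STC ~ round(average of TL values)
Sum = 46.9 + 50.1 + 43.4 + 54.4 + 16.2 + 18.1 = 229.1
Average = 229.1 / 6 = 38.18
Rounded: 38

38


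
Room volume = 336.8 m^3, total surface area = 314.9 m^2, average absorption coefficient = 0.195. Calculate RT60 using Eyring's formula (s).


Given values:
  V = 336.8 m^3, S = 314.9 m^2, alpha = 0.195
Formula: RT60 = 0.161 * V / (-S * ln(1 - alpha))
Compute ln(1 - 0.195) = ln(0.805) = -0.216913
Denominator: -314.9 * -0.216913 = 68.3059
Numerator: 0.161 * 336.8 = 54.2248
RT60 = 54.2248 / 68.3059 = 0.794

0.794 s


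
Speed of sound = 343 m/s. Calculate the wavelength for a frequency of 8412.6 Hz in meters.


Given values:
  c = 343 m/s, f = 8412.6 Hz
Formula: lambda = c / f
lambda = 343 / 8412.6
lambda = 0.0408

0.0408 m


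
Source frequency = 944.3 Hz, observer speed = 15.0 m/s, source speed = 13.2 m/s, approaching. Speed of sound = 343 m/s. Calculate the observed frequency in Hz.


Given values:
  f_s = 944.3 Hz, v_o = 15.0 m/s, v_s = 13.2 m/s
  Direction: approaching
Formula: f_o = f_s * (c + v_o) / (c - v_s)
Numerator: c + v_o = 343 + 15.0 = 358.0
Denominator: c - v_s = 343 - 13.2 = 329.8
f_o = 944.3 * 358.0 / 329.8 = 1025.04

1025.04 Hz


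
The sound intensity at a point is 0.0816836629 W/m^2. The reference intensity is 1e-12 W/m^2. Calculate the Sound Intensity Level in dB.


Given values:
  I = 0.0816836629 W/m^2
  I_ref = 1e-12 W/m^2
Formula: SIL = 10 * log10(I / I_ref)
Compute ratio: I / I_ref = 81683662900
Compute log10: log10(81683662900) = 10.912135
Multiply: SIL = 10 * 10.912135 = 109.12

109.12 dB


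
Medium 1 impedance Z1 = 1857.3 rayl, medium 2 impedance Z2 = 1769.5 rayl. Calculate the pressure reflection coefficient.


Given values:
  Z1 = 1857.3 rayl, Z2 = 1769.5 rayl
Formula: R = (Z2 - Z1) / (Z2 + Z1)
Numerator: Z2 - Z1 = 1769.5 - 1857.3 = -87.8
Denominator: Z2 + Z1 = 1769.5 + 1857.3 = 3626.8
R = -87.8 / 3626.8 = -0.0242

-0.0242


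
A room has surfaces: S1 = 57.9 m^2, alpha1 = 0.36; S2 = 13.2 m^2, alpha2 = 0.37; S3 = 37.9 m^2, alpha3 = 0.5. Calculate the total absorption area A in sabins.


Given surfaces:
  Surface 1: 57.9 * 0.36 = 20.844
  Surface 2: 13.2 * 0.37 = 4.884
  Surface 3: 37.9 * 0.5 = 18.95
Formula: A = sum(Si * alpha_i)
A = 20.844 + 4.884 + 18.95
A = 44.68

44.68 sabins


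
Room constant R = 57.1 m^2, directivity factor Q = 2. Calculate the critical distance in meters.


Given values:
  R = 57.1 m^2, Q = 2
Formula: d_c = 0.141 * sqrt(Q * R)
Compute Q * R = 2 * 57.1 = 114.2
Compute sqrt(114.2) = 10.6864
d_c = 0.141 * 10.6864 = 1.507

1.507 m


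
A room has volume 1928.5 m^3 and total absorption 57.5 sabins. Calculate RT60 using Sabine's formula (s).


Given values:
  V = 1928.5 m^3
  A = 57.5 sabins
Formula: RT60 = 0.161 * V / A
Numerator: 0.161 * 1928.5 = 310.4885
RT60 = 310.4885 / 57.5 = 5.4

5.4 s


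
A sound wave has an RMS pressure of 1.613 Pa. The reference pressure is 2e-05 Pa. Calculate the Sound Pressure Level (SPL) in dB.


Given values:
  p = 1.613 Pa
  p_ref = 2e-05 Pa
Formula: SPL = 20 * log10(p / p_ref)
Compute ratio: p / p_ref = 1.613 / 2e-05 = 80650
Compute log10: log10(80650) = 4.906604
Multiply: SPL = 20 * 4.906604 = 98.13

98.13 dB


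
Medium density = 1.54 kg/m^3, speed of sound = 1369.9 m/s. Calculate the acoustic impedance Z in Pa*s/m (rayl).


Given values:
  rho = 1.54 kg/m^3
  c = 1369.9 m/s
Formula: Z = rho * c
Z = 1.54 * 1369.9
Z = 2109.65

2109.65 rayl


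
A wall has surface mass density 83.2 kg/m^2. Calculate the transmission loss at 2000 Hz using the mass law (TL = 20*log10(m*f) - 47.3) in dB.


Given values:
  m = 83.2 kg/m^2, f = 2000 Hz
Formula: TL = 20 * log10(m * f) - 47.3
Compute m * f = 83.2 * 2000 = 166400.0
Compute log10(166400.0) = 5.221153
Compute 20 * 5.221153 = 104.4231
TL = 104.4231 - 47.3 = 57.12

57.12 dB


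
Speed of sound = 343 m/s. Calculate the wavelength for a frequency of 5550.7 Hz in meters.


Given values:
  c = 343 m/s, f = 5550.7 Hz
Formula: lambda = c / f
lambda = 343 / 5550.7
lambda = 0.0618

0.0618 m


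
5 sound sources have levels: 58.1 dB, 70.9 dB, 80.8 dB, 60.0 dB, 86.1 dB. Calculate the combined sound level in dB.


Formula: L_total = 10 * log10( sum(10^(Li/10)) )
  Source 1: 10^(58.1/10) = 645654.229
  Source 2: 10^(70.9/10) = 12302687.7081
  Source 3: 10^(80.8/10) = 120226443.4617
  Source 4: 10^(60.0/10) = 1000000.0
  Source 5: 10^(86.1/10) = 407380277.8041
Sum of linear values = 541555063.2029
L_total = 10 * log10(541555063.2029) = 87.34

87.34 dB


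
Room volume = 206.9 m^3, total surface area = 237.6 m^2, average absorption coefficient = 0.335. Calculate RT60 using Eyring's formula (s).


Given values:
  V = 206.9 m^3, S = 237.6 m^2, alpha = 0.335
Formula: RT60 = 0.161 * V / (-S * ln(1 - alpha))
Compute ln(1 - 0.335) = ln(0.665) = -0.407968
Denominator: -237.6 * -0.407968 = 96.9332
Numerator: 0.161 * 206.9 = 33.3109
RT60 = 33.3109 / 96.9332 = 0.344

0.344 s


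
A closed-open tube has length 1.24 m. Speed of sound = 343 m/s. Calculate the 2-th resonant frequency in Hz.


Given values:
  Tube type: closed-open, L = 1.24 m, c = 343 m/s, n = 2
Formula: f_n = (2n - 1) * c / (4 * L)
Compute 2n - 1 = 2*2 - 1 = 3
Compute 4 * L = 4 * 1.24 = 4.96
f = 3 * 343 / 4.96
f = 207.46

207.46 Hz


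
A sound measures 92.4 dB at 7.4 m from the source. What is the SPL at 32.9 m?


Given values:
  SPL1 = 92.4 dB, r1 = 7.4 m, r2 = 32.9 m
Formula: SPL2 = SPL1 - 20 * log10(r2 / r1)
Compute ratio: r2 / r1 = 32.9 / 7.4 = 4.4459
Compute log10: log10(4.4459) = 0.64796
Compute drop: 20 * 0.64796 = 12.9592
SPL2 = 92.4 - 12.9592 = 79.44

79.44 dB


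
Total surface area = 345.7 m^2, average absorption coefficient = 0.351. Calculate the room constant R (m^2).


Given values:
  S = 345.7 m^2, alpha = 0.351
Formula: R = S * alpha / (1 - alpha)
Numerator: 345.7 * 0.351 = 121.3407
Denominator: 1 - 0.351 = 0.649
R = 121.3407 / 0.649 = 186.97

186.97 m^2


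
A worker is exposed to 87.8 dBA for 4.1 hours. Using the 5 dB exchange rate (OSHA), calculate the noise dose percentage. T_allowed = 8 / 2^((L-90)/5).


Given values:
  L = 87.8 dBA, T = 4.1 hours
Formula: T_allowed = 8 / 2^((L - 90) / 5)
Compute exponent: (87.8 - 90) / 5 = -0.44
Compute 2^(-0.44) = 0.737135
T_allowed = 8 / 0.737135 = 10.852829 hours
Dose = (T / T_allowed) * 100
Dose = (4.1 / 10.852829) * 100 = 37.78

37.78 %


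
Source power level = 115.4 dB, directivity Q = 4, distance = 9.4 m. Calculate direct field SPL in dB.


Given values:
  Lw = 115.4 dB, Q = 4, r = 9.4 m
Formula: SPL = Lw + 10 * log10(Q / (4 * pi * r^2))
Compute 4 * pi * r^2 = 4 * pi * 9.4^2 = 1110.3645
Compute Q / denom = 4 / 1110.3645 = 0.00360242
Compute 10 * log10(0.00360242) = -24.4341
SPL = 115.4 + (-24.4341) = 90.97

90.97 dB


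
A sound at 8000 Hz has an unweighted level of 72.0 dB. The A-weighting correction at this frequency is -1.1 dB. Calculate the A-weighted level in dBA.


Given values:
  SPL = 72.0 dB
  A-weighting at 8000 Hz = -1.1 dB
Formula: L_A = SPL + A_weight
L_A = 72.0 + (-1.1)
L_A = 70.9

70.9 dBA


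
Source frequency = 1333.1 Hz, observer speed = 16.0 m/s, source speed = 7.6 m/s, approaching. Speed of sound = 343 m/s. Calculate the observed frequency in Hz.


Given values:
  f_s = 1333.1 Hz, v_o = 16.0 m/s, v_s = 7.6 m/s
  Direction: approaching
Formula: f_o = f_s * (c + v_o) / (c - v_s)
Numerator: c + v_o = 343 + 16.0 = 359.0
Denominator: c - v_s = 343 - 7.6 = 335.4
f_o = 1333.1 * 359.0 / 335.4 = 1426.9

1426.9 Hz


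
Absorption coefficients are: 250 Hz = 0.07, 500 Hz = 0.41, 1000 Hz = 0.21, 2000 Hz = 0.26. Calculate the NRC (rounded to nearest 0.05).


Given values:
  a_250 = 0.07, a_500 = 0.41
  a_1000 = 0.21, a_2000 = 0.26
Formula: NRC = (a250 + a500 + a1000 + a2000) / 4
Sum = 0.07 + 0.41 + 0.21 + 0.26 = 0.95
NRC = 0.95 / 4 = 0.2375
Rounded to nearest 0.05: 0.25

0.25


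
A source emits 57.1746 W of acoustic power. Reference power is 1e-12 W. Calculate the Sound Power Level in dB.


Given values:
  W = 57.1746 W
  W_ref = 1e-12 W
Formula: SWL = 10 * log10(W / W_ref)
Compute ratio: W / W_ref = 57174600000000
Compute log10: log10(57174600000000) = 13.757203
Multiply: SWL = 10 * 13.757203 = 137.57

137.57 dB


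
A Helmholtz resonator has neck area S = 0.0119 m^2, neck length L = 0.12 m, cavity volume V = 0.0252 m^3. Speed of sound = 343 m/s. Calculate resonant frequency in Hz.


Given values:
  S = 0.0119 m^2, L = 0.12 m, V = 0.0252 m^3, c = 343 m/s
Formula: f = (c / (2*pi)) * sqrt(S / (V * L))
Compute V * L = 0.0252 * 0.12 = 0.003024
Compute S / (V * L) = 0.0119 / 0.003024 = 3.9352
Compute sqrt(3.9352) = 1.983734
Compute c / (2*pi) = 343 / 6.283185 = 54.590148
f = 54.590148 * 1.983734 = 108.29

108.29 Hz


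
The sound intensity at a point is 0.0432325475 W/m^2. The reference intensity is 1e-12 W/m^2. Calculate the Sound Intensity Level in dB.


Given values:
  I = 0.0432325475 W/m^2
  I_ref = 1e-12 W/m^2
Formula: SIL = 10 * log10(I / I_ref)
Compute ratio: I / I_ref = 43232547500
Compute log10: log10(43232547500) = 10.635811
Multiply: SIL = 10 * 10.635811 = 106.36

106.36 dB


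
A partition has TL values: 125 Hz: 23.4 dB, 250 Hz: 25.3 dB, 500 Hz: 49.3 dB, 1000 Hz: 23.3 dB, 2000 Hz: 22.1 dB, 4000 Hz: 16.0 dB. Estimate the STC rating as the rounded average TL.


Given TL values at each frequency:
  125 Hz: 23.4 dB
  250 Hz: 25.3 dB
  500 Hz: 49.3 dB
  1000 Hz: 23.3 dB
  2000 Hz: 22.1 dB
  4000 Hz: 16.0 dB
Formula: STC ~ round(average of TL values)
Sum = 23.4 + 25.3 + 49.3 + 23.3 + 22.1 + 16.0 = 159.4
Average = 159.4 / 6 = 26.57
Rounded: 27

27


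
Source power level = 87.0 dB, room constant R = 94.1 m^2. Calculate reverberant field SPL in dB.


Given values:
  Lw = 87.0 dB, R = 94.1 m^2
Formula: SPL = Lw + 10 * log10(4 / R)
Compute 4 / R = 4 / 94.1 = 0.042508
Compute 10 * log10(0.042508) = -13.7153
SPL = 87.0 + (-13.7153) = 73.28

73.28 dB


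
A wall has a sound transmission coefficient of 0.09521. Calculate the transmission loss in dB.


Given values:
  tau = 0.09521
Formula: TL = 10 * log10(1 / tau)
Compute 1 / tau = 1 / 0.09521 = 10.5031
Compute log10(10.5031) = 1.021318
TL = 10 * 1.021318 = 10.21

10.21 dB


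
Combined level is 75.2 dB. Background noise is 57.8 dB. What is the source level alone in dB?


Given values:
  L_total = 75.2 dB, L_bg = 57.8 dB
Formula: L_source = 10 * log10(10^(L_total/10) - 10^(L_bg/10))
Convert to linear:
  10^(75.2/10) = 33113112.1483
  10^(57.8/10) = 602559.5861
Difference: 33113112.1483 - 602559.5861 = 32510552.5622
L_source = 10 * log10(32510552.5622) = 75.12

75.12 dB


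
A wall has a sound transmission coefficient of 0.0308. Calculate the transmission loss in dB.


Given values:
  tau = 0.0308
Formula: TL = 10 * log10(1 / tau)
Compute 1 / tau = 1 / 0.0308 = 32.4675
Compute log10(32.4675) = 1.511449
TL = 10 * 1.511449 = 15.11

15.11 dB


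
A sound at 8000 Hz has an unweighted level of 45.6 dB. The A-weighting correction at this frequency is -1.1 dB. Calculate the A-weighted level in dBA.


Given values:
  SPL = 45.6 dB
  A-weighting at 8000 Hz = -1.1 dB
Formula: L_A = SPL + A_weight
L_A = 45.6 + (-1.1)
L_A = 44.5

44.5 dBA


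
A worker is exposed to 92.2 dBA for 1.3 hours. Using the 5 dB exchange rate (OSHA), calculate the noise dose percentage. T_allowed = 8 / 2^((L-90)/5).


Given values:
  L = 92.2 dBA, T = 1.3 hours
Formula: T_allowed = 8 / 2^((L - 90) / 5)
Compute exponent: (92.2 - 90) / 5 = 0.44
Compute 2^(0.44) = 1.356604
T_allowed = 8 / 1.356604 = 5.897078 hours
Dose = (T / T_allowed) * 100
Dose = (1.3 / 5.897078) * 100 = 22.04

22.04 %


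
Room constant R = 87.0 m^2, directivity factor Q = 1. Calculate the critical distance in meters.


Given values:
  R = 87.0 m^2, Q = 1
Formula: d_c = 0.141 * sqrt(Q * R)
Compute Q * R = 1 * 87.0 = 87.0
Compute sqrt(87.0) = 9.3274
d_c = 0.141 * 9.3274 = 1.315

1.315 m


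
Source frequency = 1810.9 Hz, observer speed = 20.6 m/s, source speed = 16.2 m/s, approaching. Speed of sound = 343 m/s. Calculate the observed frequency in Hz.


Given values:
  f_s = 1810.9 Hz, v_o = 20.6 m/s, v_s = 16.2 m/s
  Direction: approaching
Formula: f_o = f_s * (c + v_o) / (c - v_s)
Numerator: c + v_o = 343 + 20.6 = 363.6
Denominator: c - v_s = 343 - 16.2 = 326.8
f_o = 1810.9 * 363.6 / 326.8 = 2014.82

2014.82 Hz


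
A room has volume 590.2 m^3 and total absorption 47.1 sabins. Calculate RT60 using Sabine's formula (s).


Given values:
  V = 590.2 m^3
  A = 47.1 sabins
Formula: RT60 = 0.161 * V / A
Numerator: 0.161 * 590.2 = 95.0222
RT60 = 95.0222 / 47.1 = 2.017

2.017 s


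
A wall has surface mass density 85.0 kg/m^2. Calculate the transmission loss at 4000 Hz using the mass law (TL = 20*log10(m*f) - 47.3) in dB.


Given values:
  m = 85.0 kg/m^2, f = 4000 Hz
Formula: TL = 20 * log10(m * f) - 47.3
Compute m * f = 85.0 * 4000 = 340000.0
Compute log10(340000.0) = 5.531479
Compute 20 * 5.531479 = 110.6296
TL = 110.6296 - 47.3 = 63.33

63.33 dB


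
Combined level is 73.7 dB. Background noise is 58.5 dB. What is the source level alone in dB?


Given values:
  L_total = 73.7 dB, L_bg = 58.5 dB
Formula: L_source = 10 * log10(10^(L_total/10) - 10^(L_bg/10))
Convert to linear:
  10^(73.7/10) = 23442288.1532
  10^(58.5/10) = 707945.7844
Difference: 23442288.1532 - 707945.7844 = 22734342.3688
L_source = 10 * log10(22734342.3688) = 73.57

73.57 dB


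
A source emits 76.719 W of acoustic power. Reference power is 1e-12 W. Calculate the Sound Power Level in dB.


Given values:
  W = 76.719 W
  W_ref = 1e-12 W
Formula: SWL = 10 * log10(W / W_ref)
Compute ratio: W / W_ref = 76719000000000
Compute log10: log10(76719000000000) = 13.884903
Multiply: SWL = 10 * 13.884903 = 138.85

138.85 dB


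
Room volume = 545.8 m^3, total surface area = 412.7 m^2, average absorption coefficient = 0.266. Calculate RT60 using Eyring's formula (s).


Given values:
  V = 545.8 m^3, S = 412.7 m^2, alpha = 0.266
Formula: RT60 = 0.161 * V / (-S * ln(1 - alpha))
Compute ln(1 - 0.266) = ln(0.734) = -0.309246
Denominator: -412.7 * -0.309246 = 127.6258
Numerator: 0.161 * 545.8 = 87.8738
RT60 = 87.8738 / 127.6258 = 0.689

0.689 s


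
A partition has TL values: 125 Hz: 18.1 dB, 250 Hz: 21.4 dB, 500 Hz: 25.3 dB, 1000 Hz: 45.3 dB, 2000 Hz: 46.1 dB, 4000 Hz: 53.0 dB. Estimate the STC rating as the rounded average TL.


Given TL values at each frequency:
  125 Hz: 18.1 dB
  250 Hz: 21.4 dB
  500 Hz: 25.3 dB
  1000 Hz: 45.3 dB
  2000 Hz: 46.1 dB
  4000 Hz: 53.0 dB
Formula: STC ~ round(average of TL values)
Sum = 18.1 + 21.4 + 25.3 + 45.3 + 46.1 + 53.0 = 209.2
Average = 209.2 / 6 = 34.87
Rounded: 35

35


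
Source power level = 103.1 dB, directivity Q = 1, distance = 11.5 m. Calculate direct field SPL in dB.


Given values:
  Lw = 103.1 dB, Q = 1, r = 11.5 m
Formula: SPL = Lw + 10 * log10(Q / (4 * pi * r^2))
Compute 4 * pi * r^2 = 4 * pi * 11.5^2 = 1661.9025
Compute Q / denom = 1 / 1661.9025 = 0.00060172
Compute 10 * log10(0.00060172) = -32.2061
SPL = 103.1 + (-32.2061) = 70.89

70.89 dB


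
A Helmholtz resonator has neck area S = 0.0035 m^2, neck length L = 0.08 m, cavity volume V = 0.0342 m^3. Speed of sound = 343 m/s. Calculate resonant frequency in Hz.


Given values:
  S = 0.0035 m^2, L = 0.08 m, V = 0.0342 m^3, c = 343 m/s
Formula: f = (c / (2*pi)) * sqrt(S / (V * L))
Compute V * L = 0.0342 * 0.08 = 0.002736
Compute S / (V * L) = 0.0035 / 0.002736 = 1.2792
Compute sqrt(1.2792) = 1.131017
Compute c / (2*pi) = 343 / 6.283185 = 54.590148
f = 54.590148 * 1.131017 = 61.74

61.74 Hz


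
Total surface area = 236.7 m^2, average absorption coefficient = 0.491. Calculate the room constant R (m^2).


Given values:
  S = 236.7 m^2, alpha = 0.491
Formula: R = S * alpha / (1 - alpha)
Numerator: 236.7 * 0.491 = 116.2197
Denominator: 1 - 0.491 = 0.509
R = 116.2197 / 0.509 = 228.33

228.33 m^2


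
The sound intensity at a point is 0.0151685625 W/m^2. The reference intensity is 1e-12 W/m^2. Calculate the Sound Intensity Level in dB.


Given values:
  I = 0.0151685625 W/m^2
  I_ref = 1e-12 W/m^2
Formula: SIL = 10 * log10(I / I_ref)
Compute ratio: I / I_ref = 15168562500
Compute log10: log10(15168562500) = 10.180944
Multiply: SIL = 10 * 10.180944 = 101.81

101.81 dB


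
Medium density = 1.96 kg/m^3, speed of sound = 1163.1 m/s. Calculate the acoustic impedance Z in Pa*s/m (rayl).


Given values:
  rho = 1.96 kg/m^3
  c = 1163.1 m/s
Formula: Z = rho * c
Z = 1.96 * 1163.1
Z = 2279.68

2279.68 rayl


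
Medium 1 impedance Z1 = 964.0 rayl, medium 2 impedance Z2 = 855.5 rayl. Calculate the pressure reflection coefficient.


Given values:
  Z1 = 964.0 rayl, Z2 = 855.5 rayl
Formula: R = (Z2 - Z1) / (Z2 + Z1)
Numerator: Z2 - Z1 = 855.5 - 964.0 = -108.5
Denominator: Z2 + Z1 = 855.5 + 964.0 = 1819.5
R = -108.5 / 1819.5 = -0.0596

-0.0596


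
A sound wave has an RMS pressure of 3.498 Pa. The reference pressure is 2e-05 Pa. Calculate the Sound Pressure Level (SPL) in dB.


Given values:
  p = 3.498 Pa
  p_ref = 2e-05 Pa
Formula: SPL = 20 * log10(p / p_ref)
Compute ratio: p / p_ref = 3.498 / 2e-05 = 174900
Compute log10: log10(174900) = 5.24279
Multiply: SPL = 20 * 5.24279 = 104.86

104.86 dB


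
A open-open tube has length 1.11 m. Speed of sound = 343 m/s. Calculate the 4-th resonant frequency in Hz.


Given values:
  Tube type: open-open, L = 1.11 m, c = 343 m/s, n = 4
Formula: f_n = n * c / (2 * L)
Compute 2 * L = 2 * 1.11 = 2.22
f = 4 * 343 / 2.22
f = 618.02

618.02 Hz


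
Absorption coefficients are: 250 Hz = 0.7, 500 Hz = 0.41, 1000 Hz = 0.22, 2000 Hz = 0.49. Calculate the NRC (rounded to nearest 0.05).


Given values:
  a_250 = 0.7, a_500 = 0.41
  a_1000 = 0.22, a_2000 = 0.49
Formula: NRC = (a250 + a500 + a1000 + a2000) / 4
Sum = 0.7 + 0.41 + 0.22 + 0.49 = 1.82
NRC = 1.82 / 4 = 0.455
Rounded to nearest 0.05: 0.45

0.45


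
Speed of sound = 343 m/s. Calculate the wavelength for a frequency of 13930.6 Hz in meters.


Given values:
  c = 343 m/s, f = 13930.6 Hz
Formula: lambda = c / f
lambda = 343 / 13930.6
lambda = 0.0246

0.0246 m


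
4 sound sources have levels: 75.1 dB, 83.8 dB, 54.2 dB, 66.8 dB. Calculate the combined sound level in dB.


Formula: L_total = 10 * log10( sum(10^(Li/10)) )
  Source 1: 10^(75.1/10) = 32359365.693
  Source 2: 10^(83.8/10) = 239883291.9019
  Source 3: 10^(54.2/10) = 263026.7992
  Source 4: 10^(66.8/10) = 4786300.9232
Sum of linear values = 277291985.3173
L_total = 10 * log10(277291985.3173) = 84.43

84.43 dB


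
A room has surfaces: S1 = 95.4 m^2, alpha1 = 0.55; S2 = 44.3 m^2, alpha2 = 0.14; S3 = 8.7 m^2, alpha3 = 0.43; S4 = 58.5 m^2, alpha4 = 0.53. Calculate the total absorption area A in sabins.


Given surfaces:
  Surface 1: 95.4 * 0.55 = 52.47
  Surface 2: 44.3 * 0.14 = 6.202
  Surface 3: 8.7 * 0.43 = 3.741
  Surface 4: 58.5 * 0.53 = 31.005
Formula: A = sum(Si * alpha_i)
A = 52.47 + 6.202 + 3.741 + 31.005
A = 93.42

93.42 sabins


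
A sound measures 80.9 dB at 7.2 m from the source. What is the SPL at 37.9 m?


Given values:
  SPL1 = 80.9 dB, r1 = 7.2 m, r2 = 37.9 m
Formula: SPL2 = SPL1 - 20 * log10(r2 / r1)
Compute ratio: r2 / r1 = 37.9 / 7.2 = 5.2639
Compute log10: log10(5.2639) = 0.721308
Compute drop: 20 * 0.721308 = 14.4262
SPL2 = 80.9 - 14.4262 = 66.47

66.47 dB


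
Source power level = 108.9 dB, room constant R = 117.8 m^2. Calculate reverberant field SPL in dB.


Given values:
  Lw = 108.9 dB, R = 117.8 m^2
Formula: SPL = Lw + 10 * log10(4 / R)
Compute 4 / R = 4 / 117.8 = 0.033956
Compute 10 * log10(0.033956) = -14.6908
SPL = 108.9 + (-14.6908) = 94.21

94.21 dB


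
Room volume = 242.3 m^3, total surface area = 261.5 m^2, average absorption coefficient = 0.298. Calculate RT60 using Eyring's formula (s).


Given values:
  V = 242.3 m^3, S = 261.5 m^2, alpha = 0.298
Formula: RT60 = 0.161 * V / (-S * ln(1 - alpha))
Compute ln(1 - 0.298) = ln(0.702) = -0.353822
Denominator: -261.5 * -0.353822 = 92.5245
Numerator: 0.161 * 242.3 = 39.0103
RT60 = 39.0103 / 92.5245 = 0.422

0.422 s


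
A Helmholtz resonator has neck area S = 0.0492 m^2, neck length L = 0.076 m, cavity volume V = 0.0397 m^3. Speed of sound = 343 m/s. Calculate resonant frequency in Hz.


Given values:
  S = 0.0492 m^2, L = 0.076 m, V = 0.0397 m^3, c = 343 m/s
Formula: f = (c / (2*pi)) * sqrt(S / (V * L))
Compute V * L = 0.0397 * 0.076 = 0.0030172
Compute S / (V * L) = 0.0492 / 0.0030172 = 16.3065
Compute sqrt(16.3065) = 4.038131
Compute c / (2*pi) = 343 / 6.283185 = 54.590148
f = 54.590148 * 4.038131 = 220.44

220.44 Hz


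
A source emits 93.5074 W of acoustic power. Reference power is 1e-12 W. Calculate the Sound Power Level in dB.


Given values:
  W = 93.5074 W
  W_ref = 1e-12 W
Formula: SWL = 10 * log10(W / W_ref)
Compute ratio: W / W_ref = 93507400000000
Compute log10: log10(93507400000000) = 13.970846
Multiply: SWL = 10 * 13.970846 = 139.71

139.71 dB


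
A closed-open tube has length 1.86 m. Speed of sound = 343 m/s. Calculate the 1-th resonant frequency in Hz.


Given values:
  Tube type: closed-open, L = 1.86 m, c = 343 m/s, n = 1
Formula: f_n = (2n - 1) * c / (4 * L)
Compute 2n - 1 = 2*1 - 1 = 1
Compute 4 * L = 4 * 1.86 = 7.44
f = 1 * 343 / 7.44
f = 46.1

46.1 Hz


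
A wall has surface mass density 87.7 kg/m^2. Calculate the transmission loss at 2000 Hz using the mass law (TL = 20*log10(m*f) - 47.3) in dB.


Given values:
  m = 87.7 kg/m^2, f = 2000 Hz
Formula: TL = 20 * log10(m * f) - 47.3
Compute m * f = 87.7 * 2000 = 175400.0
Compute log10(175400.0) = 5.24403
Compute 20 * 5.24403 = 104.8806
TL = 104.8806 - 47.3 = 57.58

57.58 dB


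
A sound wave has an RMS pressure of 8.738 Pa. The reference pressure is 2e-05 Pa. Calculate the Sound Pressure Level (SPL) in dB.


Given values:
  p = 8.738 Pa
  p_ref = 2e-05 Pa
Formula: SPL = 20 * log10(p / p_ref)
Compute ratio: p / p_ref = 8.738 / 2e-05 = 436900
Compute log10: log10(436900) = 5.640382
Multiply: SPL = 20 * 5.640382 = 112.81

112.81 dB


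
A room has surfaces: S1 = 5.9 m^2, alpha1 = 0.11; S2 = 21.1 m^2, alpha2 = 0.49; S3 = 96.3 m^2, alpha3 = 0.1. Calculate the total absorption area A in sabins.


Given surfaces:
  Surface 1: 5.9 * 0.11 = 0.649
  Surface 2: 21.1 * 0.49 = 10.339
  Surface 3: 96.3 * 0.1 = 9.63
Formula: A = sum(Si * alpha_i)
A = 0.649 + 10.339 + 9.63
A = 20.62

20.62 sabins


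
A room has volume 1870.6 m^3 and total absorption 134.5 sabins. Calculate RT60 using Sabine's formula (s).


Given values:
  V = 1870.6 m^3
  A = 134.5 sabins
Formula: RT60 = 0.161 * V / A
Numerator: 0.161 * 1870.6 = 301.1666
RT60 = 301.1666 / 134.5 = 2.239

2.239 s


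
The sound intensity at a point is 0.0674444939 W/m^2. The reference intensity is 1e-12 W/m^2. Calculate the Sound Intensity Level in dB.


Given values:
  I = 0.0674444939 W/m^2
  I_ref = 1e-12 W/m^2
Formula: SIL = 10 * log10(I / I_ref)
Compute ratio: I / I_ref = 67444493900
Compute log10: log10(67444493900) = 10.828947
Multiply: SIL = 10 * 10.828947 = 108.29

108.29 dB


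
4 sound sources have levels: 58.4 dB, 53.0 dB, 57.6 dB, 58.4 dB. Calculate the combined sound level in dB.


Formula: L_total = 10 * log10( sum(10^(Li/10)) )
  Source 1: 10^(58.4/10) = 691830.9709
  Source 2: 10^(53.0/10) = 199526.2315
  Source 3: 10^(57.6/10) = 575439.9373
  Source 4: 10^(58.4/10) = 691830.9709
Sum of linear values = 2158628.1106
L_total = 10 * log10(2158628.1106) = 63.34

63.34 dB


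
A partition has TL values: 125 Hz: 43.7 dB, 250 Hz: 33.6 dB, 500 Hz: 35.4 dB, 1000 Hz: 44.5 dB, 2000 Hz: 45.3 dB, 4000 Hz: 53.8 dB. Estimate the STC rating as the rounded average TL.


Given TL values at each frequency:
  125 Hz: 43.7 dB
  250 Hz: 33.6 dB
  500 Hz: 35.4 dB
  1000 Hz: 44.5 dB
  2000 Hz: 45.3 dB
  4000 Hz: 53.8 dB
Formula: STC ~ round(average of TL values)
Sum = 43.7 + 33.6 + 35.4 + 44.5 + 45.3 + 53.8 = 256.3
Average = 256.3 / 6 = 42.72
Rounded: 43

43


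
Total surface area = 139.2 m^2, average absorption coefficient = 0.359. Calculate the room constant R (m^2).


Given values:
  S = 139.2 m^2, alpha = 0.359
Formula: R = S * alpha / (1 - alpha)
Numerator: 139.2 * 0.359 = 49.9728
Denominator: 1 - 0.359 = 0.641
R = 49.9728 / 0.641 = 77.96

77.96 m^2


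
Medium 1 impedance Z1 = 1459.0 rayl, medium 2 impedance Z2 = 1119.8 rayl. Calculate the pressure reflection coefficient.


Given values:
  Z1 = 1459.0 rayl, Z2 = 1119.8 rayl
Formula: R = (Z2 - Z1) / (Z2 + Z1)
Numerator: Z2 - Z1 = 1119.8 - 1459.0 = -339.2
Denominator: Z2 + Z1 = 1119.8 + 1459.0 = 2578.8
R = -339.2 / 2578.8 = -0.1315

-0.1315


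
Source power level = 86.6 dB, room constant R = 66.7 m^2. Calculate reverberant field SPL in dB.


Given values:
  Lw = 86.6 dB, R = 66.7 m^2
Formula: SPL = Lw + 10 * log10(4 / R)
Compute 4 / R = 4 / 66.7 = 0.05997
Compute 10 * log10(0.05997) = -12.2207
SPL = 86.6 + (-12.2207) = 74.38

74.38 dB


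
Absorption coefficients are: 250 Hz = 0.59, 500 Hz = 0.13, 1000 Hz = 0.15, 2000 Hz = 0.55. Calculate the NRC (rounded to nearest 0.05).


Given values:
  a_250 = 0.59, a_500 = 0.13
  a_1000 = 0.15, a_2000 = 0.55
Formula: NRC = (a250 + a500 + a1000 + a2000) / 4
Sum = 0.59 + 0.13 + 0.15 + 0.55 = 1.42
NRC = 1.42 / 4 = 0.355
Rounded to nearest 0.05: 0.35

0.35


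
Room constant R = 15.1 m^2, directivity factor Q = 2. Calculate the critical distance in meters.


Given values:
  R = 15.1 m^2, Q = 2
Formula: d_c = 0.141 * sqrt(Q * R)
Compute Q * R = 2 * 15.1 = 30.2
Compute sqrt(30.2) = 5.4955
d_c = 0.141 * 5.4955 = 0.775

0.775 m


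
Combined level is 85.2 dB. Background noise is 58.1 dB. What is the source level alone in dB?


Given values:
  L_total = 85.2 dB, L_bg = 58.1 dB
Formula: L_source = 10 * log10(10^(L_total/10) - 10^(L_bg/10))
Convert to linear:
  10^(85.2/10) = 331131121.4826
  10^(58.1/10) = 645654.229
Difference: 331131121.4826 - 645654.229 = 330485467.2536
L_source = 10 * log10(330485467.2536) = 85.19

85.19 dB


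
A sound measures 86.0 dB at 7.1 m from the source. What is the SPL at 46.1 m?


Given values:
  SPL1 = 86.0 dB, r1 = 7.1 m, r2 = 46.1 m
Formula: SPL2 = SPL1 - 20 * log10(r2 / r1)
Compute ratio: r2 / r1 = 46.1 / 7.1 = 6.493
Compute log10: log10(6.493) = 0.812445
Compute drop: 20 * 0.812445 = 16.2489
SPL2 = 86.0 - 16.2489 = 69.75

69.75 dB


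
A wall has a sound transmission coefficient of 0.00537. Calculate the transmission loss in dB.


Given values:
  tau = 0.00537
Formula: TL = 10 * log10(1 / tau)
Compute 1 / tau = 1 / 0.00537 = 186.2197
Compute log10(186.2197) = 2.270026
TL = 10 * 2.270026 = 22.7

22.7 dB


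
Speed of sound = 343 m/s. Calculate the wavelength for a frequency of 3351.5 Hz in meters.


Given values:
  c = 343 m/s, f = 3351.5 Hz
Formula: lambda = c / f
lambda = 343 / 3351.5
lambda = 0.1023

0.1023 m


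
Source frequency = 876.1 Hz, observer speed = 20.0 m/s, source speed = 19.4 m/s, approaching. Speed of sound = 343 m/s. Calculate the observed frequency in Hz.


Given values:
  f_s = 876.1 Hz, v_o = 20.0 m/s, v_s = 19.4 m/s
  Direction: approaching
Formula: f_o = f_s * (c + v_o) / (c - v_s)
Numerator: c + v_o = 343 + 20.0 = 363.0
Denominator: c - v_s = 343 - 19.4 = 323.6
f_o = 876.1 * 363.0 / 323.6 = 982.77

982.77 Hz


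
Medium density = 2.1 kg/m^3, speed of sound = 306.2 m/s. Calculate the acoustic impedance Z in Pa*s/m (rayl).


Given values:
  rho = 2.1 kg/m^3
  c = 306.2 m/s
Formula: Z = rho * c
Z = 2.1 * 306.2
Z = 643.02

643.02 rayl


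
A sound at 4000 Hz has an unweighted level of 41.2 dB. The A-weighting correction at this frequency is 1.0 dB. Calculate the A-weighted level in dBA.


Given values:
  SPL = 41.2 dB
  A-weighting at 4000 Hz = 1.0 dB
Formula: L_A = SPL + A_weight
L_A = 41.2 + (1.0)
L_A = 42.2

42.2 dBA


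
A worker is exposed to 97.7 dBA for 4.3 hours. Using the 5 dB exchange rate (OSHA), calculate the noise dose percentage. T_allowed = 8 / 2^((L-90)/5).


Given values:
  L = 97.7 dBA, T = 4.3 hours
Formula: T_allowed = 8 / 2^((L - 90) / 5)
Compute exponent: (97.7 - 90) / 5 = 1.54
Compute 2^(1.54) = 2.907945
T_allowed = 8 / 2.907945 = 2.751084 hours
Dose = (T / T_allowed) * 100
Dose = (4.3 / 2.751084) * 100 = 156.3

156.3 %


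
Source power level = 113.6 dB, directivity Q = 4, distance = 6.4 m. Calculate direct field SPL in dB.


Given values:
  Lw = 113.6 dB, Q = 4, r = 6.4 m
Formula: SPL = Lw + 10 * log10(Q / (4 * pi * r^2))
Compute 4 * pi * r^2 = 4 * pi * 6.4^2 = 514.7185
Compute Q / denom = 4 / 514.7185 = 0.00777124
Compute 10 * log10(0.00777124) = -21.0951
SPL = 113.6 + (-21.0951) = 92.5

92.5 dB


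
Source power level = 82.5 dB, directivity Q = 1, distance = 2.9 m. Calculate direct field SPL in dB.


Given values:
  Lw = 82.5 dB, Q = 1, r = 2.9 m
Formula: SPL = Lw + 10 * log10(Q / (4 * pi * r^2))
Compute 4 * pi * r^2 = 4 * pi * 2.9^2 = 105.6832
Compute Q / denom = 1 / 105.6832 = 0.00946224
Compute 10 * log10(0.00946224) = -20.2401
SPL = 82.5 + (-20.2401) = 62.26

62.26 dB


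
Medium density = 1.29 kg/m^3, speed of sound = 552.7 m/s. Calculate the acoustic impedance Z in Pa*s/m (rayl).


Given values:
  rho = 1.29 kg/m^3
  c = 552.7 m/s
Formula: Z = rho * c
Z = 1.29 * 552.7
Z = 712.98

712.98 rayl


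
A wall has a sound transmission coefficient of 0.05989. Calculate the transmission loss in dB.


Given values:
  tau = 0.05989
Formula: TL = 10 * log10(1 / tau)
Compute 1 / tau = 1 / 0.05989 = 16.6973
Compute log10(16.6973) = 1.222646
TL = 10 * 1.222646 = 12.23

12.23 dB


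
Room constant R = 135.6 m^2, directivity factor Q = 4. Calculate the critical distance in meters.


Given values:
  R = 135.6 m^2, Q = 4
Formula: d_c = 0.141 * sqrt(Q * R)
Compute Q * R = 4 * 135.6 = 542.4
Compute sqrt(542.4) = 23.2895
d_c = 0.141 * 23.2895 = 3.284

3.284 m


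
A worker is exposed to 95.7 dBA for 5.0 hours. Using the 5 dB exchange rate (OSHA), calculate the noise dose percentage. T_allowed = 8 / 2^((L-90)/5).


Given values:
  L = 95.7 dBA, T = 5.0 hours
Formula: T_allowed = 8 / 2^((L - 90) / 5)
Compute exponent: (95.7 - 90) / 5 = 1.14
Compute 2^(1.14) = 2.20381
T_allowed = 8 / 2.20381 = 3.630077 hours
Dose = (T / T_allowed) * 100
Dose = (5.0 / 3.630077) * 100 = 137.74

137.74 %


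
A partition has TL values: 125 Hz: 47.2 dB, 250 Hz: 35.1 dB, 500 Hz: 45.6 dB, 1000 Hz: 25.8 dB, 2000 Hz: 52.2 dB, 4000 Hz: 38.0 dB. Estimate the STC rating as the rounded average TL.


Given TL values at each frequency:
  125 Hz: 47.2 dB
  250 Hz: 35.1 dB
  500 Hz: 45.6 dB
  1000 Hz: 25.8 dB
  2000 Hz: 52.2 dB
  4000 Hz: 38.0 dB
Formula: STC ~ round(average of TL values)
Sum = 47.2 + 35.1 + 45.6 + 25.8 + 52.2 + 38.0 = 243.9
Average = 243.9 / 6 = 40.65
Rounded: 41

41


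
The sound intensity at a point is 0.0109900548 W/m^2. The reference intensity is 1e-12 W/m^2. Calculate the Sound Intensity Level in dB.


Given values:
  I = 0.0109900548 W/m^2
  I_ref = 1e-12 W/m^2
Formula: SIL = 10 * log10(I / I_ref)
Compute ratio: I / I_ref = 10990054800
Compute log10: log10(10990054800) = 10.041
Multiply: SIL = 10 * 10.041 = 100.41

100.41 dB


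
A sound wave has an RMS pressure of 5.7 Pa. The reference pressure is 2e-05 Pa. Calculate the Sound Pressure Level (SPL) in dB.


Given values:
  p = 5.7 Pa
  p_ref = 2e-05 Pa
Formula: SPL = 20 * log10(p / p_ref)
Compute ratio: p / p_ref = 5.7 / 2e-05 = 285000
Compute log10: log10(285000) = 5.454845
Multiply: SPL = 20 * 5.454845 = 109.1

109.1 dB


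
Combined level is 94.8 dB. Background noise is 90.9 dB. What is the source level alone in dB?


Given values:
  L_total = 94.8 dB, L_bg = 90.9 dB
Formula: L_source = 10 * log10(10^(L_total/10) - 10^(L_bg/10))
Convert to linear:
  10^(94.8/10) = 3019951720.402
  10^(90.9/10) = 1230268770.8124
Difference: 3019951720.402 - 1230268770.8124 = 1789682949.5896
L_source = 10 * log10(1789682949.5896) = 92.53

92.53 dB


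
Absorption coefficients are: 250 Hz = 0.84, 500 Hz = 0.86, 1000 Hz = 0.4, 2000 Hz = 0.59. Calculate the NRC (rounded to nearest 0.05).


Given values:
  a_250 = 0.84, a_500 = 0.86
  a_1000 = 0.4, a_2000 = 0.59
Formula: NRC = (a250 + a500 + a1000 + a2000) / 4
Sum = 0.84 + 0.86 + 0.4 + 0.59 = 2.69
NRC = 2.69 / 4 = 0.6725
Rounded to nearest 0.05: 0.65

0.65


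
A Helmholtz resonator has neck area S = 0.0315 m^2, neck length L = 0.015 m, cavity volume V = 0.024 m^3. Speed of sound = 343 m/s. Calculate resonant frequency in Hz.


Given values:
  S = 0.0315 m^2, L = 0.015 m, V = 0.024 m^3, c = 343 m/s
Formula: f = (c / (2*pi)) * sqrt(S / (V * L))
Compute V * L = 0.024 * 0.015 = 0.00036
Compute S / (V * L) = 0.0315 / 0.00036 = 87.5
Compute sqrt(87.5) = 9.354143
Compute c / (2*pi) = 343 / 6.283185 = 54.590148
f = 54.590148 * 9.354143 = 510.64

510.64 Hz


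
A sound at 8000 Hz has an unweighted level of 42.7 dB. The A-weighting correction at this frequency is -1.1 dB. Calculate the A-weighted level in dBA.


Given values:
  SPL = 42.7 dB
  A-weighting at 8000 Hz = -1.1 dB
Formula: L_A = SPL + A_weight
L_A = 42.7 + (-1.1)
L_A = 41.6

41.6 dBA


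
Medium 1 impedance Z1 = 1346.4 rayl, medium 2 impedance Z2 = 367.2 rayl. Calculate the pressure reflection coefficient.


Given values:
  Z1 = 1346.4 rayl, Z2 = 367.2 rayl
Formula: R = (Z2 - Z1) / (Z2 + Z1)
Numerator: Z2 - Z1 = 367.2 - 1346.4 = -979.2
Denominator: Z2 + Z1 = 367.2 + 1346.4 = 1713.6
R = -979.2 / 1713.6 = -0.5714

-0.5714
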